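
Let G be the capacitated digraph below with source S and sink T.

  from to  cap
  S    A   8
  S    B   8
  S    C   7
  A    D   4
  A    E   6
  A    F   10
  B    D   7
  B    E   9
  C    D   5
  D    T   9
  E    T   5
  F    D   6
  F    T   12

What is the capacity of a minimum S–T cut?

21

Augment S→A→D→T: bottleneck 4, flow now 4.
Augment S→A→E→T: bottleneck 4, flow now 8.
Augment S→B→D→T: bottleneck 5, flow now 13.
Augment S→B→E→T: bottleneck 1, flow now 14.
Augment S→B→D→A→F→T: bottleneck 2, flow now 16. (uses reverse residual edge)
Augment S→C→D→A→F→T: bottleneck 2, flow now 18. (uses reverse residual edge)
Augment S→C→D→B→E→A→F→T: bottleneck 3, flow now 21. (uses reverse residual edge)
No augmenting path remains; maximum flow = 21.
By max-flow min-cut, the minimum cut capacity equals the max flow.
In the residual graph, reachable from S: {S, C}.
Min-cut edges: S→A (8), S→B (8), C→D (5); capacity 8 + 8 + 5 = 21.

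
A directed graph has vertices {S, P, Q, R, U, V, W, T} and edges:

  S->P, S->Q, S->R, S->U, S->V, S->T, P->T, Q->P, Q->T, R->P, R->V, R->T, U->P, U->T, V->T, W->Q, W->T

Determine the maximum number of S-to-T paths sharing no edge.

Assign every edge capacity 1; by Menger, the answer equals the max flow.
Path S→T (+1); total 1.
Path S→P→T (+1); total 2.
Path S→Q→T (+1); total 3.
Path S→R→T (+1); total 4.
Path S→U→T (+1); total 5.
Path S→V→T (+1); total 6.
No residual S→T path; max flow = 6.
Certifying cut of size 6: {S→P, S→Q, S→R, S→T, S→U, S→V}.

6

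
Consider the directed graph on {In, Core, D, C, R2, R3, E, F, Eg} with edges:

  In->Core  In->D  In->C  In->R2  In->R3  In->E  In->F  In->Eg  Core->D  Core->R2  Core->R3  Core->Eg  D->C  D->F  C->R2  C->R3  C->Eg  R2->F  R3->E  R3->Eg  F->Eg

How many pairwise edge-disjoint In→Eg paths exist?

5

Assign every edge capacity 1; by Menger, the answer equals the max flow.
Path In→Eg (+1); total 1.
Path In→Core→Eg (+1); total 2.
Path In→C→Eg (+1); total 3.
Path In→R3→Eg (+1); total 4.
Path In→F→Eg (+1); total 5.
No residual In→Eg path; max flow = 5.
Certifying cut of size 5: {C→Eg, F→Eg, In→Core, In→Eg, R3→Eg}.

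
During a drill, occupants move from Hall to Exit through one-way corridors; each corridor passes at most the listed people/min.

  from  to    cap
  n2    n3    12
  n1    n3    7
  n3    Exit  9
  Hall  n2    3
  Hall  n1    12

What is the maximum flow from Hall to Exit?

9

Augment Hall→n1→n3→Exit: bottleneck 7, flow now 7.
Augment Hall→n2→n3→Exit: bottleneck 2, flow now 9.
No augmenting path remains; maximum flow = 9.
In the residual graph, reachable from Hall: {Hall, n1, n2, n3}.
Min-cut edges: n3→Exit (9); capacity 9 = 9.
This cut is saturated, so no flow can exceed 9.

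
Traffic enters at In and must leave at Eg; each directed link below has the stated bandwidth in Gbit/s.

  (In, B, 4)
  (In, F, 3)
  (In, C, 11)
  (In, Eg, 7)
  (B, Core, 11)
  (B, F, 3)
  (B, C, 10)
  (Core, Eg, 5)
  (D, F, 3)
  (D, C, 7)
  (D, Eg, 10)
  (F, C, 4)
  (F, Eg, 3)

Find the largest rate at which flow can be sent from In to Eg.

14

Augment In→Eg: bottleneck 7, flow now 7.
Augment In→F→Eg: bottleneck 3, flow now 10.
Augment In→B→Core→Eg: bottleneck 4, flow now 14.
No augmenting path remains; maximum flow = 14.
In the residual graph, reachable from In: {In, C}.
Min-cut edges: In→B (4), In→F (3), In→Eg (7); capacity 4 + 3 + 7 = 14.
This cut is saturated, so no flow can exceed 14.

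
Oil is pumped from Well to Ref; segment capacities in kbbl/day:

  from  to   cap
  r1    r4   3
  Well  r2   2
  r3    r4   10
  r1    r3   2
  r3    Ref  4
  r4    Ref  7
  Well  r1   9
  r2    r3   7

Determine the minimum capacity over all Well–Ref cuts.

Augment Well→r1→r3→Ref: bottleneck 2, flow now 2.
Augment Well→r1→r4→Ref: bottleneck 3, flow now 5.
Augment Well→r2→r3→Ref: bottleneck 2, flow now 7.
No augmenting path remains; maximum flow = 7.
By max-flow min-cut, the minimum cut capacity equals the max flow.
In the residual graph, reachable from Well: {Well, r1}.
Min-cut edges: Well→r2 (2), r1→r3 (2), r1→r4 (3); capacity 2 + 2 + 3 = 7.

7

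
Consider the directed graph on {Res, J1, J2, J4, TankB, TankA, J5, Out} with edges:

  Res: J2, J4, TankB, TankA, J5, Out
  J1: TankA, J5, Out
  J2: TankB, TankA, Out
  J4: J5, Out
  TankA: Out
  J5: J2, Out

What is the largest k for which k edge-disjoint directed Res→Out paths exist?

Assign every edge capacity 1; by Menger, the answer equals the max flow.
Path Res→Out (+1); total 1.
Path Res→J2→Out (+1); total 2.
Path Res→J4→Out (+1); total 3.
Path Res→TankA→Out (+1); total 4.
Path Res→J5→Out (+1); total 5.
No residual Res→Out path; max flow = 5.
Certifying cut of size 5: {Res→J2, Res→J4, Res→J5, Res→Out, Res→TankA}.

5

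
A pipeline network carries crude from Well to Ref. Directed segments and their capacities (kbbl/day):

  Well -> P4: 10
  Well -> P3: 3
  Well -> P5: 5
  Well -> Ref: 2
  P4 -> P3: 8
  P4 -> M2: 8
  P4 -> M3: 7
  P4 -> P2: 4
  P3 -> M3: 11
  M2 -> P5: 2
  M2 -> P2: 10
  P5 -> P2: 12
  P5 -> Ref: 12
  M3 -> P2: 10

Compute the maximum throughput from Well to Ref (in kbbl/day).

Augment Well→Ref: bottleneck 2, flow now 2.
Augment Well→P5→Ref: bottleneck 5, flow now 7.
Augment Well→P4→M2→P5→Ref: bottleneck 2, flow now 9.
No augmenting path remains; maximum flow = 9.
In the residual graph, reachable from Well: {Well, P4, P3, M2, M3, P2}.
Min-cut edges: Well→P5 (5), Well→Ref (2), M2→P5 (2); capacity 5 + 2 + 2 = 9.
This cut is saturated, so no flow can exceed 9.

9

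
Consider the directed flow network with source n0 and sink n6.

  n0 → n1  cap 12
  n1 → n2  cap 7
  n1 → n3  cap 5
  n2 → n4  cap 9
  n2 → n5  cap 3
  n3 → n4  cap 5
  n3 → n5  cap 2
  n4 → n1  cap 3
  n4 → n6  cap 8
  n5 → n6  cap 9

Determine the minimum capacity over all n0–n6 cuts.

12

Augment n0→n1→n2→n4→n6: bottleneck 7, flow now 7.
Augment n0→n1→n3→n4→n6: bottleneck 1, flow now 8.
Augment n0→n1→n3→n5→n6: bottleneck 2, flow now 10.
Augment n0→n1→n3→n4→n2→n5→n6: bottleneck 2, flow now 12. (uses reverse residual edge)
No augmenting path remains; maximum flow = 12.
By max-flow min-cut, the minimum cut capacity equals the max flow.
In the residual graph, reachable from n0: {n0}.
Min-cut edges: n0→n1 (12); capacity 12 = 12.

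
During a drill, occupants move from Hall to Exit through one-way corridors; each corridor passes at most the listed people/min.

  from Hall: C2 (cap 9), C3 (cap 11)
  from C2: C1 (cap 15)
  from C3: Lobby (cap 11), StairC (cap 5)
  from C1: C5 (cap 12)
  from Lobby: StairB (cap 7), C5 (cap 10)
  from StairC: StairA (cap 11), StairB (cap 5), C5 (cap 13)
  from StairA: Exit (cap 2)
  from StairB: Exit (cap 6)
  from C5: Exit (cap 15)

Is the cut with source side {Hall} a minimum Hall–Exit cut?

Yes — it is a minimum cut (capacity 20).

Given cut capacity: 9 + 11 = 20.
Augment Hall→C2→C1→C5→Exit: bottleneck 9, flow now 9.
Augment Hall→C3→Lobby→StairB→Exit: bottleneck 6, flow now 15.
Augment Hall→C3→Lobby→C5→Exit: bottleneck 5, flow now 20.
No augmenting path remains; maximum flow = 20.
Cut capacity 20 equals the max flow, so it is a minimum cut.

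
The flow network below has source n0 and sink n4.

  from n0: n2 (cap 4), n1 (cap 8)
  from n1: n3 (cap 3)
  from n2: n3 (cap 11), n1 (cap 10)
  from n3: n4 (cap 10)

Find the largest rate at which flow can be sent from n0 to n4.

7

Augment n0→n1→n3→n4: bottleneck 3, flow now 3.
Augment n0→n2→n3→n4: bottleneck 4, flow now 7.
No augmenting path remains; maximum flow = 7.
In the residual graph, reachable from n0: {n0, n1}.
Min-cut edges: n0→n2 (4), n1→n3 (3); capacity 4 + 3 = 7.
This cut is saturated, so no flow can exceed 7.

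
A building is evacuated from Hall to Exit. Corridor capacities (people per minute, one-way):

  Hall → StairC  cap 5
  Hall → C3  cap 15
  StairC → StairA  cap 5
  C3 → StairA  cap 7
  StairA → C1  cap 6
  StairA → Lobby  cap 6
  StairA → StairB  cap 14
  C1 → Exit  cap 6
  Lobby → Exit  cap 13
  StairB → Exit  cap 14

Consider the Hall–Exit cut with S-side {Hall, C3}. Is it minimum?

Given cut capacity: 5 + 7 = 12.
Augment Hall→StairC→StairA→C1→Exit: bottleneck 5, flow now 5.
Augment Hall→C3→StairA→C1→Exit: bottleneck 1, flow now 6.
Augment Hall→C3→StairA→Lobby→Exit: bottleneck 6, flow now 12.
No augmenting path remains; maximum flow = 12.
Cut capacity 12 equals the max flow, so it is a minimum cut.

Yes — it is a minimum cut (capacity 12).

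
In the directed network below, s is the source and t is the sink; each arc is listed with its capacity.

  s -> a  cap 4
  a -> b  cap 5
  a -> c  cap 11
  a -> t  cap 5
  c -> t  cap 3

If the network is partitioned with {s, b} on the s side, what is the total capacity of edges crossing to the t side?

4

Edges leaving {s, b}: s→a (4).
Cut capacity = 4 = 4.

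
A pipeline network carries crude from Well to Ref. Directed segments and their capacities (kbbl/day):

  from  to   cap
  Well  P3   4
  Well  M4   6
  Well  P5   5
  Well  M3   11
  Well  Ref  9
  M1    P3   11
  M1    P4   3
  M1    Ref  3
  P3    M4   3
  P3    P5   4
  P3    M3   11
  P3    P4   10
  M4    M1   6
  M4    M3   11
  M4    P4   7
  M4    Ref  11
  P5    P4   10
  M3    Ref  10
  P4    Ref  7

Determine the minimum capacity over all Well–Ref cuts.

Augment Well→Ref: bottleneck 9, flow now 9.
Augment Well→M4→Ref: bottleneck 6, flow now 15.
Augment Well→M3→Ref: bottleneck 10, flow now 25.
Augment Well→P3→M4→Ref: bottleneck 3, flow now 28.
Augment Well→P3→P4→Ref: bottleneck 1, flow now 29.
Augment Well→P5→P4→Ref: bottleneck 5, flow now 34.
No augmenting path remains; maximum flow = 34.
By max-flow min-cut, the minimum cut capacity equals the max flow.
In the residual graph, reachable from Well: {Well, M3}.
Min-cut edges: Well→P3 (4), Well→M4 (6), Well→P5 (5), Well→Ref (9), M3→Ref (10); capacity 4 + 6 + 5 + 9 + 10 = 34.

34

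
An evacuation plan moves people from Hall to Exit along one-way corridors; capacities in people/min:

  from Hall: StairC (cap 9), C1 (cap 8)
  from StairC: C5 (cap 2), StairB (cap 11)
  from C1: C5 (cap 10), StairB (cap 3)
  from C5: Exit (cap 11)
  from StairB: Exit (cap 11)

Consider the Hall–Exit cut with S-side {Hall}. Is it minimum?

Given cut capacity: 9 + 8 = 17.
Augment Hall→StairC→C5→Exit: bottleneck 2, flow now 2.
Augment Hall→StairC→StairB→Exit: bottleneck 7, flow now 9.
Augment Hall→C1→C5→Exit: bottleneck 8, flow now 17.
No augmenting path remains; maximum flow = 17.
Cut capacity 17 equals the max flow, so it is a minimum cut.

Yes — it is a minimum cut (capacity 17).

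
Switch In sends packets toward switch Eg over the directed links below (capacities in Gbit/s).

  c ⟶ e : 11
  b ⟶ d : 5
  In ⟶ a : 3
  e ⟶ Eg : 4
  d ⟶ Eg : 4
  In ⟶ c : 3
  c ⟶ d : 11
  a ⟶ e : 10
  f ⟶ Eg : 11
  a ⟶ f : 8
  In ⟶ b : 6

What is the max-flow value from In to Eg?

Augment In→a→e→Eg: bottleneck 3, flow now 3.
Augment In→b→d→Eg: bottleneck 4, flow now 7.
Augment In→c→e→Eg: bottleneck 1, flow now 8.
Augment In→c→e→a→f→Eg: bottleneck 2, flow now 10. (uses reverse residual edge)
No augmenting path remains; maximum flow = 10.
In the residual graph, reachable from In: {In, b, d}.
Min-cut edges: In→a (3), In→c (3), d→Eg (4); capacity 3 + 3 + 4 = 10.
This cut is saturated, so no flow can exceed 10.

10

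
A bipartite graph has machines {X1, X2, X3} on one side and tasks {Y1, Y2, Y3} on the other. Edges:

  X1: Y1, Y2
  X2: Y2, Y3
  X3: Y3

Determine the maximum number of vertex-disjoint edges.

Unit-capacity flow: source→left, listed edges, right→sink; max matching = max flow.
Augmenting path X1→Y1 (+1); matched 1.
Augmenting path X2→Y2 (+1); matched 2.
Augmenting path X3→Y3 (+1); matched 3.
No augmenting path remains; maximum matching = 3.
König certificate: {X1, X2, X3} is a vertex cover of size 3 (every listed pair touches it), so no matching can be larger.

3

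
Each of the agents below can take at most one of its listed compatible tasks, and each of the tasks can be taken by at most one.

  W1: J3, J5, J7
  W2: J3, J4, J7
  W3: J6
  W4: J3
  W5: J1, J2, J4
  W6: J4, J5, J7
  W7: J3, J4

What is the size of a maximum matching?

Unit-capacity flow: source→left, listed edges, right→sink; max matching = max flow.
Augmenting path W1→J3 (+1); matched 1.
Augmenting path W2→J4 (+1); matched 2.
Augmenting path W3→J6 (+1); matched 3.
Augmenting path W5→J1 (+1); matched 4.
Augmenting path W6→J5 (+1); matched 5.
Augmenting path W4→J3→W1→J7 (+1); matched 6.
No augmenting path remains; maximum matching = 6.
König certificate: {W3, W5, J3, J4, J5, J7} is a vertex cover of size 6 (every listed pair touches it), so no matching can be larger.

6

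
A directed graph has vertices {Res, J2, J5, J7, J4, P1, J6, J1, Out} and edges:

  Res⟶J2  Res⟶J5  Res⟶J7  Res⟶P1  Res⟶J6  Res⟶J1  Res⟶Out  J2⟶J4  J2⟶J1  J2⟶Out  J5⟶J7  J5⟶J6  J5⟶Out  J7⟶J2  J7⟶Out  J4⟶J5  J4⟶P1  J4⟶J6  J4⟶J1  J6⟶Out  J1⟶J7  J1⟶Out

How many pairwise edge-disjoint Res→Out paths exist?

Assign every edge capacity 1; by Menger, the answer equals the max flow.
Path Res→Out (+1); total 1.
Path Res→J2→Out (+1); total 2.
Path Res→J5→Out (+1); total 3.
Path Res→J7→Out (+1); total 4.
Path Res→J6→Out (+1); total 5.
Path Res→J1→Out (+1); total 6.
No residual Res→Out path; max flow = 6.
Certifying cut of size 6: {Res→J1, Res→J2, Res→J5, Res→J6, Res→J7, Res→Out}.

6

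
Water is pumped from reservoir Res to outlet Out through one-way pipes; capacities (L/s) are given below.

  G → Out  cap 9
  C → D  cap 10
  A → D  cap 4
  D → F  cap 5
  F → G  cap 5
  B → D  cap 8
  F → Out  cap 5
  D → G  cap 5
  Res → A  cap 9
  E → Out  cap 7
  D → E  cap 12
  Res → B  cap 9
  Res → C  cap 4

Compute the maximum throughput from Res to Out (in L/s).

Augment Res→A→D→E→Out: bottleneck 4, flow now 4.
Augment Res→B→D→E→Out: bottleneck 3, flow now 7.
Augment Res→B→D→F→Out: bottleneck 5, flow now 12.
Augment Res→C→D→G→Out: bottleneck 4, flow now 16.
No augmenting path remains; maximum flow = 16.
In the residual graph, reachable from Res: {Res, A, B}.
Min-cut edges: Res→C (4), A→D (4), B→D (8); capacity 4 + 4 + 8 = 16.
This cut is saturated, so no flow can exceed 16.

16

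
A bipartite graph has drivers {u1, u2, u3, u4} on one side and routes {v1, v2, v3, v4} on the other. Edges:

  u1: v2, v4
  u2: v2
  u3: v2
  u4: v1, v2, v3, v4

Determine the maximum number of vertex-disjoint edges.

Unit-capacity flow: source→left, listed edges, right→sink; max matching = max flow.
Augmenting path u1→v2 (+1); matched 1.
Augmenting path u4→v1 (+1); matched 2.
Augmenting path u2→v2→u1→v4 (+1); matched 3.
No augmenting path remains; maximum matching = 3.
König certificate: {u1, u4, v2} is a vertex cover of size 3 (every listed pair touches it), so no matching can be larger.

3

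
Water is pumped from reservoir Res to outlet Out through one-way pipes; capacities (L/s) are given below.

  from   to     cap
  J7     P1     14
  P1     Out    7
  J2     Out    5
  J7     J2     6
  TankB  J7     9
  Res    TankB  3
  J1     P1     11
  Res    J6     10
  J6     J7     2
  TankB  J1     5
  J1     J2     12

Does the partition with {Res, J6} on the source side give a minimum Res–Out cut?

Yes — it is a minimum cut (capacity 5).

Given cut capacity: 3 + 2 = 5.
Augment Res→J6→J7→P1→Out: bottleneck 2, flow now 2.
Augment Res→TankB→J1→P1→Out: bottleneck 3, flow now 5.
No augmenting path remains; maximum flow = 5.
Cut capacity 5 equals the max flow, so it is a minimum cut.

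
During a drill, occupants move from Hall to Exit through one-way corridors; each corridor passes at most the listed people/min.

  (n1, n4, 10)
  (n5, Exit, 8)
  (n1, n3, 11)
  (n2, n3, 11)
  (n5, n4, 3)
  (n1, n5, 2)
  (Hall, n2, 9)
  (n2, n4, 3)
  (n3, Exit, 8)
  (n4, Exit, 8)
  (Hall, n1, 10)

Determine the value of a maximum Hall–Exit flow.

18

Augment Hall→n1→n3→Exit: bottleneck 8, flow now 8.
Augment Hall→n1→n4→Exit: bottleneck 2, flow now 10.
Augment Hall→n2→n4→Exit: bottleneck 3, flow now 13.
Augment Hall→n2→n3→n1→n4→Exit: bottleneck 3, flow now 16. (uses reverse residual edge)
Augment Hall→n2→n3→n1→n5→Exit: bottleneck 2, flow now 18. (uses reverse residual edge)
No augmenting path remains; maximum flow = 18.
In the residual graph, reachable from Hall: {Hall, n1, n2, n3, n4}.
Min-cut edges: n1→n5 (2), n3→Exit (8), n4→Exit (8); capacity 2 + 8 + 8 = 18.
This cut is saturated, so no flow can exceed 18.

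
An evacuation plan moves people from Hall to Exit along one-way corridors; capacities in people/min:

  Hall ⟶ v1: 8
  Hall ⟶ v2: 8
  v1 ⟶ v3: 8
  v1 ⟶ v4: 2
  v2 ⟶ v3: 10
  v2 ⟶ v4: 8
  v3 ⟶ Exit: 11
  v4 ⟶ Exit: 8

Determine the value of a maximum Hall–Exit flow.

Augment Hall→v1→v3→Exit: bottleneck 8, flow now 8.
Augment Hall→v2→v3→Exit: bottleneck 3, flow now 11.
Augment Hall→v2→v4→Exit: bottleneck 5, flow now 16.
No augmenting path remains; maximum flow = 16.
In the residual graph, reachable from Hall: {Hall}.
Min-cut edges: Hall→v1 (8), Hall→v2 (8); capacity 8 + 8 = 16.
This cut is saturated, so no flow can exceed 16.

16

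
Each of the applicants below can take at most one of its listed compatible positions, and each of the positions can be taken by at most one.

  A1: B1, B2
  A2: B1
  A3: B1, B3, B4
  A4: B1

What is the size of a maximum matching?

Unit-capacity flow: source→left, listed edges, right→sink; max matching = max flow.
Augmenting path A1→B1 (+1); matched 1.
Augmenting path A3→B3 (+1); matched 2.
Augmenting path A2→B1→A1→B2 (+1); matched 3.
No augmenting path remains; maximum matching = 3.
König certificate: {A1, A3, B1} is a vertex cover of size 3 (every listed pair touches it), so no matching can be larger.

3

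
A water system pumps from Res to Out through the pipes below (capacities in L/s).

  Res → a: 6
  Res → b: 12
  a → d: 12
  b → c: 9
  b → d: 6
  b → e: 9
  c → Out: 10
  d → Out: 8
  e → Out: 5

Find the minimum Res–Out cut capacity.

Augment Res→a→d→Out: bottleneck 6, flow now 6.
Augment Res→b→c→Out: bottleneck 9, flow now 15.
Augment Res→b→d→Out: bottleneck 2, flow now 17.
Augment Res→b→e→Out: bottleneck 1, flow now 18.
No augmenting path remains; maximum flow = 18.
By max-flow min-cut, the minimum cut capacity equals the max flow.
In the residual graph, reachable from Res: {Res}.
Min-cut edges: Res→a (6), Res→b (12); capacity 6 + 12 = 18.

18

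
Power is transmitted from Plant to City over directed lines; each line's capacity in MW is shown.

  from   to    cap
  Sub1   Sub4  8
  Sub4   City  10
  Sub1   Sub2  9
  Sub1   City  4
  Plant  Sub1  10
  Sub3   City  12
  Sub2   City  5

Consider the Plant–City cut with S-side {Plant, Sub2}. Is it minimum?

Given cut capacity: 10 + 5 = 15.
Augment Plant→Sub1→City: bottleneck 4, flow now 4.
Augment Plant→Sub1→Sub2→City: bottleneck 5, flow now 9.
Augment Plant→Sub1→Sub4→City: bottleneck 1, flow now 10.
No augmenting path remains; maximum flow = 10.
In the residual graph, reachable from Plant: {Plant}.
Min-cut edges: Plant→Sub1 (10); capacity 10 = 10.
Cut capacity 15 exceeds the max flow 10, so it is not minimum.

No — its capacity is 15, but the minimum cut has capacity 10.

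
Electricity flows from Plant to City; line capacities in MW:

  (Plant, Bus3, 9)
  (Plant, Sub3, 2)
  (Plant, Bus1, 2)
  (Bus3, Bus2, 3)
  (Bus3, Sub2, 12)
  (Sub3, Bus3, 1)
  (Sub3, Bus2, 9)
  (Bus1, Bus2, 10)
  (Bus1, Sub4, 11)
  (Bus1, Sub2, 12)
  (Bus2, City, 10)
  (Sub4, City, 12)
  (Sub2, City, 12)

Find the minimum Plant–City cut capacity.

Augment Plant→Bus3→Bus2→City: bottleneck 3, flow now 3.
Augment Plant→Bus3→Sub2→City: bottleneck 6, flow now 9.
Augment Plant→Sub3→Bus2→City: bottleneck 2, flow now 11.
Augment Plant→Bus1→Bus2→City: bottleneck 2, flow now 13.
No augmenting path remains; maximum flow = 13.
By max-flow min-cut, the minimum cut capacity equals the max flow.
In the residual graph, reachable from Plant: {Plant}.
Min-cut edges: Plant→Bus3 (9), Plant→Sub3 (2), Plant→Bus1 (2); capacity 9 + 2 + 2 = 13.

13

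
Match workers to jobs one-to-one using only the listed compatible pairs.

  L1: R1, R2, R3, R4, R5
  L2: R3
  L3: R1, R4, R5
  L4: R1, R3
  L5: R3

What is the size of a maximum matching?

4

Unit-capacity flow: source→left, listed edges, right→sink; max matching = max flow.
Augmenting path L1→R1 (+1); matched 1.
Augmenting path L2→R3 (+1); matched 2.
Augmenting path L3→R4 (+1); matched 3.
Augmenting path L4→R1→L1→R2 (+1); matched 4.
No augmenting path remains; maximum matching = 4.
König certificate: {L1, L3, L4, R3} is a vertex cover of size 4 (every listed pair touches it), so no matching can be larger.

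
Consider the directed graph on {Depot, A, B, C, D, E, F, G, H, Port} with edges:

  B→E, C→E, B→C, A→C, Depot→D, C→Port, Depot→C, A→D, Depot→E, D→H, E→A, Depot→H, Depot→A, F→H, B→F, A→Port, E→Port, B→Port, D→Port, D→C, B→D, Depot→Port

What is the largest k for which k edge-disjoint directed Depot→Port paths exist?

5

Assign every edge capacity 1; by Menger, the answer equals the max flow.
Path Depot→Port (+1); total 1.
Path Depot→A→Port (+1); total 2.
Path Depot→C→Port (+1); total 3.
Path Depot→D→Port (+1); total 4.
Path Depot→E→Port (+1); total 5.
No residual Depot→Port path; max flow = 5.
Certifying cut of size 5: {Depot→A, Depot→C, Depot→D, Depot→E, Depot→Port}.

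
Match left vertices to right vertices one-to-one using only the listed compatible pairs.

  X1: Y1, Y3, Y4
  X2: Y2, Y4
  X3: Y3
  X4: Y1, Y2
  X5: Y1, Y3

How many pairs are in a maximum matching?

Unit-capacity flow: source→left, listed edges, right→sink; max matching = max flow.
Augmenting path X1→Y1 (+1); matched 1.
Augmenting path X2→Y2 (+1); matched 2.
Augmenting path X3→Y3 (+1); matched 3.
Augmenting path X4→Y1→X1→Y4 (+1); matched 4.
No augmenting path remains; maximum matching = 4.
König certificate: {Y1, Y2, Y3, Y4} is a vertex cover of size 4 (every listed pair touches it), so no matching can be larger.

4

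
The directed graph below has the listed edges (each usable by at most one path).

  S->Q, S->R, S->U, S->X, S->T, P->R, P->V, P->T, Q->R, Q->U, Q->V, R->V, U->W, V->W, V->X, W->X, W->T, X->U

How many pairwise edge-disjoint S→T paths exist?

Assign every edge capacity 1; by Menger, the answer equals the max flow.
Path S→T (+1); total 1.
Path S→U→W→T (+1); total 2.
No residual S→T path; max flow = 2.
Certifying cut of size 2: {S→T, W→T}.

2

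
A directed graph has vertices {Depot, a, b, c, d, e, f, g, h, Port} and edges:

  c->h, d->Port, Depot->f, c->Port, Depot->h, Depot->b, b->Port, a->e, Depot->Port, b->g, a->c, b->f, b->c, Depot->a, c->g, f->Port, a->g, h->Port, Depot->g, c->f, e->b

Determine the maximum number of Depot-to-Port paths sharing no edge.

Assign every edge capacity 1; by Menger, the answer equals the max flow.
Path Depot→Port (+1); total 1.
Path Depot→b→Port (+1); total 2.
Path Depot→f→Port (+1); total 3.
Path Depot→h→Port (+1); total 4.
Path Depot→a→c→Port (+1); total 5.
No residual Depot→Port path; max flow = 5.
Certifying cut of size 5: {Depot→Port, Depot→a, Depot→b, Depot→f, Depot→h}.

5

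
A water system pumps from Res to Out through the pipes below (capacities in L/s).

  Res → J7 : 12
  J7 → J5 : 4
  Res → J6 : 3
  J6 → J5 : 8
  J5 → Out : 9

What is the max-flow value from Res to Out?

Augment Res→J7→J5→Out: bottleneck 4, flow now 4.
Augment Res→J6→J5→Out: bottleneck 3, flow now 7.
No augmenting path remains; maximum flow = 7.
In the residual graph, reachable from Res: {Res, J7}.
Min-cut edges: Res→J6 (3), J7→J5 (4); capacity 3 + 4 = 7.
This cut is saturated, so no flow can exceed 7.

7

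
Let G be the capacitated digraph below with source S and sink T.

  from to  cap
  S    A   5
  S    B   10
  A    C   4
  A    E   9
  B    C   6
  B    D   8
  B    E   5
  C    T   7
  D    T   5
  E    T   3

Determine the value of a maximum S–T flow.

Augment S→A→C→T: bottleneck 4, flow now 4.
Augment S→A→E→T: bottleneck 1, flow now 5.
Augment S→B→C→T: bottleneck 3, flow now 8.
Augment S→B→D→T: bottleneck 5, flow now 13.
Augment S→B→E→T: bottleneck 2, flow now 15.
No augmenting path remains; maximum flow = 15.
In the residual graph, reachable from S: {S}.
Min-cut edges: S→A (5), S→B (10); capacity 5 + 10 = 15.
This cut is saturated, so no flow can exceed 15.

15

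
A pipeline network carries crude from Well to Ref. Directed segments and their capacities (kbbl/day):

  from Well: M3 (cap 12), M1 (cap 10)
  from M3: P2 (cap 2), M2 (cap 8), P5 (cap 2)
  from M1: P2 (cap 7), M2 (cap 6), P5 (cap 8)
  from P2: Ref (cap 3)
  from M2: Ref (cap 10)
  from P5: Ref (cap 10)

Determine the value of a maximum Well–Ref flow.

22

Augment Well→M3→P2→Ref: bottleneck 2, flow now 2.
Augment Well→M3→M2→Ref: bottleneck 8, flow now 10.
Augment Well→M3→P5→Ref: bottleneck 2, flow now 12.
Augment Well→M1→P2→Ref: bottleneck 1, flow now 13.
Augment Well→M1→M2→Ref: bottleneck 2, flow now 15.
Augment Well→M1→P5→Ref: bottleneck 7, flow now 22.
No augmenting path remains; maximum flow = 22.
In the residual graph, reachable from Well: {Well}.
Min-cut edges: Well→M3 (12), Well→M1 (10); capacity 12 + 10 = 22.
This cut is saturated, so no flow can exceed 22.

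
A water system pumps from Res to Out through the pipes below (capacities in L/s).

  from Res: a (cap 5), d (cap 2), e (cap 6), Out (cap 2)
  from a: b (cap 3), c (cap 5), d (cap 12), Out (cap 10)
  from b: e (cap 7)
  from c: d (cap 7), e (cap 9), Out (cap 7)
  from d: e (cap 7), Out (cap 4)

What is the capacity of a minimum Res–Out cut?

Augment Res→Out: bottleneck 2, flow now 2.
Augment Res→a→Out: bottleneck 5, flow now 7.
Augment Res→d→Out: bottleneck 2, flow now 9.
No augmenting path remains; maximum flow = 9.
By max-flow min-cut, the minimum cut capacity equals the max flow.
In the residual graph, reachable from Res: {Res, e}.
Min-cut edges: Res→a (5), Res→d (2), Res→Out (2); capacity 5 + 2 + 2 = 9.

9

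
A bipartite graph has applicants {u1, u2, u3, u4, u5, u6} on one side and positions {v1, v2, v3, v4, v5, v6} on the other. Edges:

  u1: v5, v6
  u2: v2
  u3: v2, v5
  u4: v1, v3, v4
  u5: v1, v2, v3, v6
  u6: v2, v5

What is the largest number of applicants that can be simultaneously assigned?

5

Unit-capacity flow: source→left, listed edges, right→sink; max matching = max flow.
Augmenting path u1→v5 (+1); matched 1.
Augmenting path u2→v2 (+1); matched 2.
Augmenting path u4→v1 (+1); matched 3.
Augmenting path u5→v3 (+1); matched 4.
Augmenting path u3→v5→u1→v6 (+1); matched 5.
No augmenting path remains; maximum matching = 5.
König certificate: {u1, u4, u5, v2, v5} is a vertex cover of size 5 (every listed pair touches it), so no matching can be larger.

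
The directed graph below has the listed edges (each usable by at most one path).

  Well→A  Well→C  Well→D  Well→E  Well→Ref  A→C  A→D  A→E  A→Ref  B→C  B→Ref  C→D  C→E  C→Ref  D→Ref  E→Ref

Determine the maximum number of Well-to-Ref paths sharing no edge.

5

Assign every edge capacity 1; by Menger, the answer equals the max flow.
Path Well→Ref (+1); total 1.
Path Well→A→Ref (+1); total 2.
Path Well→C→Ref (+1); total 3.
Path Well→D→Ref (+1); total 4.
Path Well→E→Ref (+1); total 5.
No residual Well→Ref path; max flow = 5.
Certifying cut of size 5: {Well→A, Well→C, Well→D, Well→E, Well→Ref}.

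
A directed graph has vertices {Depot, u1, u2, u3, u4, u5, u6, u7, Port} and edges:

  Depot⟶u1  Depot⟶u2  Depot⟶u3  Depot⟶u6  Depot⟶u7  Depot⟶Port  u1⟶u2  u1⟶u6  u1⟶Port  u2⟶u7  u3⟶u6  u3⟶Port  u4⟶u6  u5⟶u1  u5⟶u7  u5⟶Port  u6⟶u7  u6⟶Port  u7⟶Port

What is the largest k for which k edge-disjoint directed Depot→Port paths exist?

5

Assign every edge capacity 1; by Menger, the answer equals the max flow.
Path Depot→Port (+1); total 1.
Path Depot→u1→Port (+1); total 2.
Path Depot→u3→Port (+1); total 3.
Path Depot→u6→Port (+1); total 4.
Path Depot→u7→Port (+1); total 5.
No residual Depot→Port path; max flow = 5.
Certifying cut of size 5: {Depot→Port, Depot→u1, Depot→u3, Depot→u6, u7→Port}.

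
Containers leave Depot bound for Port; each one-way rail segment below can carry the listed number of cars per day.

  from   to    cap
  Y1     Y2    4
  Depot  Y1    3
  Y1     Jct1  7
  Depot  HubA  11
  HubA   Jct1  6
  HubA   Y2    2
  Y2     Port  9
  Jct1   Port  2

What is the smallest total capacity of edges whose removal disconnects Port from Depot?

7

Augment Depot→Y1→Jct1→Port: bottleneck 2, flow now 2.
Augment Depot→Y1→Y2→Port: bottleneck 1, flow now 3.
Augment Depot→HubA→Y2→Port: bottleneck 2, flow now 5.
Augment Depot→HubA→Jct1→Y1→Y2→Port: bottleneck 2, flow now 7. (uses reverse residual edge)
No augmenting path remains; maximum flow = 7.
By max-flow min-cut, the minimum cut capacity equals the max flow.
In the residual graph, reachable from Depot: {Depot, HubA, Jct1}.
Min-cut edges: Depot→Y1 (3), HubA→Y2 (2), Jct1→Port (2); capacity 3 + 2 + 2 = 7.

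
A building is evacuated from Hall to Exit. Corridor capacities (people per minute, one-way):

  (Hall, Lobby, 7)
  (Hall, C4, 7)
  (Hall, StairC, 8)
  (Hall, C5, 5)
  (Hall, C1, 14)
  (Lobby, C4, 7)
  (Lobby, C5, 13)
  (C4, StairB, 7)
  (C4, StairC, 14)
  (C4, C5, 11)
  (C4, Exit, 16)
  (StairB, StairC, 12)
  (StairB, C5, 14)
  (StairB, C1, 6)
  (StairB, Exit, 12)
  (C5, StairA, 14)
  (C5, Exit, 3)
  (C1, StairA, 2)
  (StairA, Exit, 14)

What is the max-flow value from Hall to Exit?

Augment Hall→C4→Exit: bottleneck 7, flow now 7.
Augment Hall→C5→Exit: bottleneck 3, flow now 10.
Augment Hall→Lobby→C4→Exit: bottleneck 7, flow now 17.
Augment Hall→C5→StairA→Exit: bottleneck 2, flow now 19.
Augment Hall→C1→StairA→Exit: bottleneck 2, flow now 21.
No augmenting path remains; maximum flow = 21.
In the residual graph, reachable from Hall: {Hall, StairC, C1}.
Min-cut edges: Hall→Lobby (7), Hall→C4 (7), Hall→C5 (5), C1→StairA (2); capacity 7 + 7 + 5 + 2 = 21.
This cut is saturated, so no flow can exceed 21.

21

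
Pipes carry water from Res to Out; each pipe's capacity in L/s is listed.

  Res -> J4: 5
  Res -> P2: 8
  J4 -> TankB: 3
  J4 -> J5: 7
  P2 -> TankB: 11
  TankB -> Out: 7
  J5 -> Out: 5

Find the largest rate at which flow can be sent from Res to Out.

Augment Res→J4→TankB→Out: bottleneck 3, flow now 3.
Augment Res→J4→J5→Out: bottleneck 2, flow now 5.
Augment Res→P2→TankB→Out: bottleneck 4, flow now 9.
Augment Res→P2→TankB→J4→J5→Out: bottleneck 3, flow now 12. (uses reverse residual edge)
No augmenting path remains; maximum flow = 12.
In the residual graph, reachable from Res: {Res, P2, TankB}.
Min-cut edges: Res→J4 (5), TankB→Out (7); capacity 5 + 7 = 12.
This cut is saturated, so no flow can exceed 12.

12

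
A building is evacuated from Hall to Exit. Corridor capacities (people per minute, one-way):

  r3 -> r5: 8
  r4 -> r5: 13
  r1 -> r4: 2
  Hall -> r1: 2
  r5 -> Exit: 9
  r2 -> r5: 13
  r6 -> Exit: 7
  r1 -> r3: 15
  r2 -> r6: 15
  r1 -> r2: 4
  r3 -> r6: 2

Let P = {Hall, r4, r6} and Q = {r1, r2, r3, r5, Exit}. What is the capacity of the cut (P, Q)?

Edges leaving {Hall, r4, r6}: Hall→r1 (2), r4→r5 (13), r6→Exit (7).
Cut capacity = 2 + 13 + 7 = 22.

22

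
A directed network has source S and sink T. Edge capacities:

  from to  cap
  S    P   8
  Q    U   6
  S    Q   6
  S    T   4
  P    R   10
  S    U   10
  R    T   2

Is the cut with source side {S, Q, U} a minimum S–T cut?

No — its capacity is 12, but the minimum cut has capacity 6.

Given cut capacity: 8 + 4 = 12.
Augment S→T: bottleneck 4, flow now 4.
Augment S→P→R→T: bottleneck 2, flow now 6.
No augmenting path remains; maximum flow = 6.
In the residual graph, reachable from S: {S, P, Q, R, U}.
Min-cut edges: S→T (4), R→T (2); capacity 4 + 2 = 6.
Cut capacity 12 exceeds the max flow 6, so it is not minimum.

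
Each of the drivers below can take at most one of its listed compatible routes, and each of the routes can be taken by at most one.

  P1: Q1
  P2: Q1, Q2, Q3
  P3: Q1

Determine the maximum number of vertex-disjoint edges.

2

Unit-capacity flow: source→left, listed edges, right→sink; max matching = max flow.
Augmenting path P1→Q1 (+1); matched 1.
Augmenting path P2→Q2 (+1); matched 2.
No augmenting path remains; maximum matching = 2.
König certificate: {P2, Q1} is a vertex cover of size 2 (every listed pair touches it), so no matching can be larger.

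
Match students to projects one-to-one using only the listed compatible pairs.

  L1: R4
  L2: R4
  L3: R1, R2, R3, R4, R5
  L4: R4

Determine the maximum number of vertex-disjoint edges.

2

Unit-capacity flow: source→left, listed edges, right→sink; max matching = max flow.
Augmenting path L1→R4 (+1); matched 1.
Augmenting path L3→R1 (+1); matched 2.
No augmenting path remains; maximum matching = 2.
König certificate: {L3, R4} is a vertex cover of size 2 (every listed pair touches it), so no matching can be larger.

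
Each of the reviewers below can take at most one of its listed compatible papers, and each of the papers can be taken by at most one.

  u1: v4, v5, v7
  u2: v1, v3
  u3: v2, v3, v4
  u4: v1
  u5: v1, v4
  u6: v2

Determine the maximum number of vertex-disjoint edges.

Unit-capacity flow: source→left, listed edges, right→sink; max matching = max flow.
Augmenting path u1→v4 (+1); matched 1.
Augmenting path u2→v1 (+1); matched 2.
Augmenting path u3→v2 (+1); matched 3.
Augmenting path u4→v1→u2→v3 (+1); matched 4.
Augmenting path u5→v4→u1→v5 (+1); matched 5.
No augmenting path remains; maximum matching = 5.
König certificate: {u1, v1, v2, v3, v4} is a vertex cover of size 5 (every listed pair touches it), so no matching can be larger.

5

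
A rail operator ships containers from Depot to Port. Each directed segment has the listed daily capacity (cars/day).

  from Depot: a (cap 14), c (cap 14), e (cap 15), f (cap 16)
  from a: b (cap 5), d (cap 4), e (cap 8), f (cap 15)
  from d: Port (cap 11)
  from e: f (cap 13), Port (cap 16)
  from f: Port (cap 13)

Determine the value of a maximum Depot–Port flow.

33

Augment Depot→e→Port: bottleneck 15, flow now 15.
Augment Depot→f→Port: bottleneck 13, flow now 28.
Augment Depot→a→d→Port: bottleneck 4, flow now 32.
Augment Depot→a→e→Port: bottleneck 1, flow now 33.
No augmenting path remains; maximum flow = 33.
In the residual graph, reachable from Depot: {Depot, a, b, c, e, f}.
Min-cut edges: a→d (4), e→Port (16), f→Port (13); capacity 4 + 16 + 13 = 33.
This cut is saturated, so no flow can exceed 33.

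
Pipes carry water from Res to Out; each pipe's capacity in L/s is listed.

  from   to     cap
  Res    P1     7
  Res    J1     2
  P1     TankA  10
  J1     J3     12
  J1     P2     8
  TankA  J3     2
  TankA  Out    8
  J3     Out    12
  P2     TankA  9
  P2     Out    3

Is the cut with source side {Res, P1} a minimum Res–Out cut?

No — its capacity is 12, but the minimum cut has capacity 9.

Given cut capacity: 2 + 10 = 12.
Augment Res→P1→TankA→Out: bottleneck 7, flow now 7.
Augment Res→J1→J3→Out: bottleneck 2, flow now 9.
No augmenting path remains; maximum flow = 9.
In the residual graph, reachable from Res: {Res}.
Min-cut edges: Res→P1 (7), Res→J1 (2); capacity 7 + 2 = 9.
Cut capacity 12 exceeds the max flow 9, so it is not minimum.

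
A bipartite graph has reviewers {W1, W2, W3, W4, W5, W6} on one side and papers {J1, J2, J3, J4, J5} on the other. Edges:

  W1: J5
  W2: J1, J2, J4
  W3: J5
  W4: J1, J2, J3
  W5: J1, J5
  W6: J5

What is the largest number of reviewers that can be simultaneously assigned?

Unit-capacity flow: source→left, listed edges, right→sink; max matching = max flow.
Augmenting path W1→J5 (+1); matched 1.
Augmenting path W2→J1 (+1); matched 2.
Augmenting path W4→J2 (+1); matched 3.
Augmenting path W5→J1→W2→J4 (+1); matched 4.
No augmenting path remains; maximum matching = 4.
König certificate: {W2, W4, W5, J5} is a vertex cover of size 4 (every listed pair touches it), so no matching can be larger.

4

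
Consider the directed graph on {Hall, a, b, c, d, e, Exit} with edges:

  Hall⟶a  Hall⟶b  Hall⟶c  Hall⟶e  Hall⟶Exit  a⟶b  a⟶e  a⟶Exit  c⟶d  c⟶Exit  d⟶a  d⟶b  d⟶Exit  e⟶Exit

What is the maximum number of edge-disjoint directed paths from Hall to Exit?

4

Assign every edge capacity 1; by Menger, the answer equals the max flow.
Path Hall→Exit (+1); total 1.
Path Hall→a→Exit (+1); total 2.
Path Hall→c→Exit (+1); total 3.
Path Hall→e→Exit (+1); total 4.
No residual Hall→Exit path; max flow = 4.
Certifying cut of size 4: {Hall→Exit, Hall→a, Hall→c, Hall→e}.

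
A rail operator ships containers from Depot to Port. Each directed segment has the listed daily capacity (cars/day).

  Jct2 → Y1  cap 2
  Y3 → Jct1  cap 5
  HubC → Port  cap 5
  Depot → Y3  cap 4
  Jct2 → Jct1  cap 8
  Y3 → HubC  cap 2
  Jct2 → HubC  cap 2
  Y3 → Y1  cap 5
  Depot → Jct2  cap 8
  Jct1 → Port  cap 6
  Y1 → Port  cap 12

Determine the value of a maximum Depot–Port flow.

12

Augment Depot→Jct2→HubC→Port: bottleneck 2, flow now 2.
Augment Depot→Jct2→Jct1→Port: bottleneck 6, flow now 8.
Augment Depot→Y3→HubC→Port: bottleneck 2, flow now 10.
Augment Depot→Y3→Y1→Port: bottleneck 2, flow now 12.
No augmenting path remains; maximum flow = 12.
In the residual graph, reachable from Depot: {Depot}.
Min-cut edges: Depot→Jct2 (8), Depot→Y3 (4); capacity 8 + 4 = 12.
This cut is saturated, so no flow can exceed 12.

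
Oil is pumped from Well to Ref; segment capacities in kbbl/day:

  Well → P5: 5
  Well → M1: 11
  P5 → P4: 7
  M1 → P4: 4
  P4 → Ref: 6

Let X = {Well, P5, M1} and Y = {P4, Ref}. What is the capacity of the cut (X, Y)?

Edges leaving {Well, P5, M1}: P5→P4 (7), M1→P4 (4).
Cut capacity = 7 + 4 = 11.

11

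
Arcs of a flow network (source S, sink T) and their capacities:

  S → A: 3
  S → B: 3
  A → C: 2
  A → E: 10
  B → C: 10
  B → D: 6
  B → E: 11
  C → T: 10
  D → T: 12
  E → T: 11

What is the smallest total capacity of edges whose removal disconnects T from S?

6

Augment S→A→C→T: bottleneck 2, flow now 2.
Augment S→A→E→T: bottleneck 1, flow now 3.
Augment S→B→C→T: bottleneck 3, flow now 6.
No augmenting path remains; maximum flow = 6.
By max-flow min-cut, the minimum cut capacity equals the max flow.
In the residual graph, reachable from S: {S}.
Min-cut edges: S→A (3), S→B (3); capacity 3 + 3 = 6.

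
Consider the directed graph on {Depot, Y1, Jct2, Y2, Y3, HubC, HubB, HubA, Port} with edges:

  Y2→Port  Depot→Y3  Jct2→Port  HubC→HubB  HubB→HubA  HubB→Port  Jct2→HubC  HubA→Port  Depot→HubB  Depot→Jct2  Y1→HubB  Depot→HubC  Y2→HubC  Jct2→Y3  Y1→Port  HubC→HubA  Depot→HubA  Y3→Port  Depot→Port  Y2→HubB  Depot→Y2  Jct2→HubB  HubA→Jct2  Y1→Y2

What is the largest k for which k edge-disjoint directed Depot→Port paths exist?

Assign every edge capacity 1; by Menger, the answer equals the max flow.
Path Depot→Port (+1); total 1.
Path Depot→Jct2→Port (+1); total 2.
Path Depot→Y2→Port (+1); total 3.
Path Depot→Y3→Port (+1); total 4.
Path Depot→HubB→Port (+1); total 5.
Path Depot→HubA→Port (+1); total 6.
No residual Depot→Port path; max flow = 6.
Certifying cut of size 6: {Depot→Port, Depot→Y2, HubA→Port, HubB→Port, Jct2→Port, Y3→Port}.

6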